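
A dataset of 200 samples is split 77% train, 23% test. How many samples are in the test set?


Train samples = 200 * 77% = 154
Test samples = 200 - 154
= 46

46


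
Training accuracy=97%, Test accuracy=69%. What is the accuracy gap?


Gap = train_accuracy - test_accuracy
= 97 - 69
= 28%
This large gap strongly indicates overfitting.

28


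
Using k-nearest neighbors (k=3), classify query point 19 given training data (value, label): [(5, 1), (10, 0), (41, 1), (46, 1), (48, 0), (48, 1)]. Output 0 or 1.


Distances from query 19:
Point 10 (class 0): distance = 9
Point 5 (class 1): distance = 14
Point 41 (class 1): distance = 22
K=3 nearest neighbors: classes = [0, 1, 1]
Votes for class 1: 2 / 3
Majority vote => class 1

1


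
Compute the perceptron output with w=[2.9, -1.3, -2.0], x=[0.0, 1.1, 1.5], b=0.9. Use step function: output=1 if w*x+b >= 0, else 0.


z = w . x + b
= 2.9*0.0 + -1.3*1.1 + -2.0*1.5 + 0.9
= 0.0 + -1.43 + -3.0 + 0.9
= -4.43 + 0.9
= -3.53
Since z = -3.53 < 0, output = 0

0


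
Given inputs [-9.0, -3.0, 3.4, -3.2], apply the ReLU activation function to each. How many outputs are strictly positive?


ReLU(x) = max(0, x) for each element:
ReLU(-9.0) = 0
ReLU(-3.0) = 0
ReLU(3.4) = 3.4
ReLU(-3.2) = 0
Active neurons (>0): 1

1


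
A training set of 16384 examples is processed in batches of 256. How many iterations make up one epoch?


Iterations per epoch = dataset_size / batch_size
= 16384 / 256
= 64

64


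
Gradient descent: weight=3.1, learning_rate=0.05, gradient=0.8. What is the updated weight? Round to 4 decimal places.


w_new = w_old - lr * gradient
= 3.1 - 0.05 * 0.8
= 3.1 - (0.04)
= 3.0600

3.0600


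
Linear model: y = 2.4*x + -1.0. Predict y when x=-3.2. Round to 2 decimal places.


y = 2.4 * -3.2 + (-1.0)
= -7.68 + (-1.0)
= -8.68

-8.68


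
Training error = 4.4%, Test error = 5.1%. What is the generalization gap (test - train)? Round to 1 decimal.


Generalization gap = test_error - train_error
= 5.1 - 4.4
= 0.7%
A small gap suggests good generalization.

0.7


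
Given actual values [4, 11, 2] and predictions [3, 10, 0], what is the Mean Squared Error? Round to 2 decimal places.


Differences: [1, 1, 2]
Squared errors: [1, 1, 4]
Sum of squared errors = 6
MSE = 6 / 3 = 2.00

2.00


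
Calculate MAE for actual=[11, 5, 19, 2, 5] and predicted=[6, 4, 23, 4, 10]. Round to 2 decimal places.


Absolute errors: [5, 1, 4, 2, 5]
Sum of absolute errors = 17
MAE = 17 / 5 = 3.40

3.40


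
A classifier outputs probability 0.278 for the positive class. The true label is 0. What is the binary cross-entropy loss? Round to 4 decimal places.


For y=0: Loss = -log(1-p)
= -log(1 - 0.278)
= -log(0.722)
= -(-0.3257)
= 0.3257

0.3257


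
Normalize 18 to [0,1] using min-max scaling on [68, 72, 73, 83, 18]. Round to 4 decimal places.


Min = 18, Max = 83
Range = 83 - 18 = 65
Scaled = (x - min) / (max - min)
= (18 - 18) / 65
= 0 / 65
= 0.0000

0.0000


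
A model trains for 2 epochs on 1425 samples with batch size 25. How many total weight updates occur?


Iterations per epoch = 1425 / 25 = 57
Total updates = iterations_per_epoch * epochs
= 57 * 2
= 114

114


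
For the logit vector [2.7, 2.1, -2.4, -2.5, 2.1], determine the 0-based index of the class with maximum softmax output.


Softmax is a monotonic transformation, so it preserves the argmax.
We need to find the index of the maximum logit.
Index 0: 2.7
Index 1: 2.1
Index 2: -2.4
Index 3: -2.5
Index 4: 2.1
Maximum logit = 2.7 at index 0

0


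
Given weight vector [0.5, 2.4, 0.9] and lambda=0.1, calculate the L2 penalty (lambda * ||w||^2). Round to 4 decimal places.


Squaring each weight:
0.5^2 = 0.25
2.4^2 = 5.76
0.9^2 = 0.81
Sum of squares = 6.82
Penalty = 0.1 * 6.82 = 0.6820

0.6820


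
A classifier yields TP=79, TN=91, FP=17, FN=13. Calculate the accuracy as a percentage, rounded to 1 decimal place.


Accuracy = (TP + TN) / (TP + TN + FP + FN) * 100
= (79 + 91) / (79 + 91 + 17 + 13)
= 170 / 200
= 0.85
= 85.0%

85.0


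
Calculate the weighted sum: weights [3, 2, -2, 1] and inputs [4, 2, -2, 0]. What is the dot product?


Element-wise products:
3 * 4 = 12
2 * 2 = 4
-2 * -2 = 4
1 * 0 = 0
Sum = 12 + 4 + 4 + 0
= 20

20


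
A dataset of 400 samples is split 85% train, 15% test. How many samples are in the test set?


Train samples = 400 * 85% = 340
Test samples = 400 - 340
= 60

60


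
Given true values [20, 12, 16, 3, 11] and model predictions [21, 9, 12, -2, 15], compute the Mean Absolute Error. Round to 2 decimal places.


Absolute errors: [1, 3, 4, 5, 4]
Sum of absolute errors = 17
MAE = 17 / 5 = 3.40

3.40


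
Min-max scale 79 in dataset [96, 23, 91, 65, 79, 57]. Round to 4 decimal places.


Min = 23, Max = 96
Range = 96 - 23 = 73
Scaled = (x - min) / (max - min)
= (79 - 23) / 73
= 56 / 73
= 0.7671

0.7671


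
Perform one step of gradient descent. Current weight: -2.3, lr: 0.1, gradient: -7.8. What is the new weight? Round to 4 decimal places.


w_new = w_old - lr * gradient
= -2.3 - 0.1 * -7.8
= -2.3 - (-0.78)
= -1.5200

-1.5200


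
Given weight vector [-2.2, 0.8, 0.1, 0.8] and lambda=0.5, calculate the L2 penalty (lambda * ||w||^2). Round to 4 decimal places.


Squaring each weight:
(-2.2)^2 = 4.84
0.8^2 = 0.64
0.1^2 = 0.01
0.8^2 = 0.64
Sum of squares = 6.13
Penalty = 0.5 * 6.13 = 3.0650

3.0650


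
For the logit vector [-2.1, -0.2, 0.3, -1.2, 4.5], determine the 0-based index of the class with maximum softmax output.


Softmax is a monotonic transformation, so it preserves the argmax.
We need to find the index of the maximum logit.
Index 0: -2.1
Index 1: -0.2
Index 2: 0.3
Index 3: -1.2
Index 4: 4.5
Maximum logit = 4.5 at index 4

4


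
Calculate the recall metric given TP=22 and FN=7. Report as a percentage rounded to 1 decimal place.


Recall = TP / (TP + FN) * 100
= 22 / (22 + 7)
= 22 / 29
= 0.7586
= 75.9%

75.9


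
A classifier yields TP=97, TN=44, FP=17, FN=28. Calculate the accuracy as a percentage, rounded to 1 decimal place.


Accuracy = (TP + TN) / (TP + TN + FP + FN) * 100
= (97 + 44) / (97 + 44 + 17 + 28)
= 141 / 186
= 0.7581
= 75.8%

75.8


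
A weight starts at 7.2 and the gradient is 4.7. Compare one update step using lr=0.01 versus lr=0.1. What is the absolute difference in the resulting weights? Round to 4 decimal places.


With lr=0.01: w_new = 7.2 - 0.01 * 4.7 = 7.153
With lr=0.1: w_new = 7.2 - 0.1 * 4.7 = 6.73
Absolute difference = |7.153 - 6.73|
= 0.4230

0.4230


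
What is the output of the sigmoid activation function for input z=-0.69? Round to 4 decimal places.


sigmoid(z) = 1 / (1 + exp(-z))
exp(-(-0.69)) = exp(0.69) = 1.9937
1 + 1.9937 = 2.9937
1 / 2.9937 = 0.3340

0.3340


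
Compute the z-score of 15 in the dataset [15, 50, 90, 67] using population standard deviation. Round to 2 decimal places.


Mean = (15 + 50 + 90 + 67) / 4 = 55.5
Variance = sum((x_i - mean)^2) / n = 748.25
Std = sqrt(748.25) = 27.3542
Z = (x - mean) / std
= (15 - 55.5) / 27.3542
= -40.5 / 27.3542
= -1.48

-1.48


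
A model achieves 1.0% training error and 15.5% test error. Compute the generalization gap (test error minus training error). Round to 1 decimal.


Generalization gap = test_error - train_error
= 15.5 - 1.0
= 14.5%
A large gap suggests overfitting.

14.5


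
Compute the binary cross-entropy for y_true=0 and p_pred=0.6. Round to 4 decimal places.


For y=0: Loss = -log(1-p)
= -log(1 - 0.6)
= -log(0.4)
= -(-0.9163)
= 0.9163

0.9163


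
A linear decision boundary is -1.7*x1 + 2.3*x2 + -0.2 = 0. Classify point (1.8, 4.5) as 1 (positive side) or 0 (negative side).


Compute -1.7 * 1.8 + 2.3 * 4.5 + -0.2
= -3.06 + 10.35 + -0.2
= 7.09
Since 7.09 >= 0, the point is on the positive side.

1


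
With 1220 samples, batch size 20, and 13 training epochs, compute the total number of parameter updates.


Iterations per epoch = 1220 / 20 = 61
Total updates = iterations_per_epoch * epochs
= 61 * 13
= 793

793


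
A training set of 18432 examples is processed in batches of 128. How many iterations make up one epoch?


Iterations per epoch = dataset_size / batch_size
= 18432 / 128
= 144

144


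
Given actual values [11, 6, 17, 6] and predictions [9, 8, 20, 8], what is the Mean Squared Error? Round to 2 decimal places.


Differences: [2, -2, -3, -2]
Squared errors: [4, 4, 9, 4]
Sum of squared errors = 21
MSE = 21 / 4 = 5.25

5.25


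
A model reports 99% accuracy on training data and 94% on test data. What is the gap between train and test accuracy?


Gap = train_accuracy - test_accuracy
= 99 - 94
= 5%
This moderate gap may indicate mild overfitting.

5


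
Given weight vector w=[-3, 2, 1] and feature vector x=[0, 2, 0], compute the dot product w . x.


Element-wise products:
-3 * 0 = 0
2 * 2 = 4
1 * 0 = 0
Sum = 0 + 4 + 0
= 4

4


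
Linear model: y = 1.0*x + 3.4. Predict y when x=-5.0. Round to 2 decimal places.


y = 1.0 * -5.0 + (3.4)
= -5.0 + (3.4)
= -1.60

-1.60


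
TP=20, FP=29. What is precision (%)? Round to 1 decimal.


Precision = TP / (TP + FP) * 100
= 20 / (20 + 29)
= 20 / 49
= 0.4082
= 40.8%

40.8


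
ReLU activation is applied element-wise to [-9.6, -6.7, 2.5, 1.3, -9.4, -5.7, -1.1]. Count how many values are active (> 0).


ReLU(x) = max(0, x) for each element:
ReLU(-9.6) = 0
ReLU(-6.7) = 0
ReLU(2.5) = 2.5
ReLU(1.3) = 1.3
ReLU(-9.4) = 0
ReLU(-5.7) = 0
ReLU(-1.1) = 0
Active neurons (>0): 2

2


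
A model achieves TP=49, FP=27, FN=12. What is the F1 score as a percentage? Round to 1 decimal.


Precision = TP / (TP + FP) = 49 / 76 = 0.6447
Recall = TP / (TP + FN) = 49 / 61 = 0.8033
F1 = 2 * P * R / (P + R)
= 2 * 0.6447 * 0.8033 / (0.6447 + 0.8033)
= 1.0358 / 1.448
= 0.7153
As percentage: 71.5%

71.5


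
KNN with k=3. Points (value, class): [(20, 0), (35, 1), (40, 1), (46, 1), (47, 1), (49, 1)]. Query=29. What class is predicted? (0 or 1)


Distances from query 29:
Point 35 (class 1): distance = 6
Point 20 (class 0): distance = 9
Point 40 (class 1): distance = 11
K=3 nearest neighbors: classes = [1, 0, 1]
Votes for class 1: 2 / 3
Majority vote => class 1

1


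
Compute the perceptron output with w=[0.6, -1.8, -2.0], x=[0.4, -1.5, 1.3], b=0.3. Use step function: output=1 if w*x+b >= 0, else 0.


z = w . x + b
= 0.6*0.4 + -1.8*-1.5 + -2.0*1.3 + 0.3
= 0.24 + 2.7 + -2.6 + 0.3
= 0.34 + 0.3
= 0.64
Since z = 0.64 >= 0, output = 1

1


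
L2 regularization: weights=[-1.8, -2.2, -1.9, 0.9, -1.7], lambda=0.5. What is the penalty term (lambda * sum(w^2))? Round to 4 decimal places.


Squaring each weight:
(-1.8)^2 = 3.24
(-2.2)^2 = 4.84
(-1.9)^2 = 3.61
0.9^2 = 0.81
(-1.7)^2 = 2.89
Sum of squares = 15.39
Penalty = 0.5 * 15.39 = 7.6950

7.6950


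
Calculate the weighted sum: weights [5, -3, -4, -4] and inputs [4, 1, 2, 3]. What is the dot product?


Element-wise products:
5 * 4 = 20
-3 * 1 = -3
-4 * 2 = -8
-4 * 3 = -12
Sum = 20 + -3 + -8 + -12
= -3

-3


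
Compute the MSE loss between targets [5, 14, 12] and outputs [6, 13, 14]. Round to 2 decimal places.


Differences: [-1, 1, -2]
Squared errors: [1, 1, 4]
Sum of squared errors = 6
MSE = 6 / 3 = 2.00

2.00


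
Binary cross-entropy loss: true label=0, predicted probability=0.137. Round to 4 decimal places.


For y=0: Loss = -log(1-p)
= -log(1 - 0.137)
= -log(0.863)
= -(-0.1473)
= 0.1473

0.1473


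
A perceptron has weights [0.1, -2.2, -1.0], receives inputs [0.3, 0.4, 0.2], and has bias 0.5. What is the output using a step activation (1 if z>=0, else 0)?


z = w . x + b
= 0.1*0.3 + -2.2*0.4 + -1.0*0.2 + 0.5
= 0.03 + -0.88 + -0.2 + 0.5
= -1.05 + 0.5
= -0.55
Since z = -0.55 < 0, output = 0

0


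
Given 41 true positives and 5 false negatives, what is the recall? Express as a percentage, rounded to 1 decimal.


Recall = TP / (TP + FN) * 100
= 41 / (41 + 5)
= 41 / 46
= 0.8913
= 89.1%

89.1


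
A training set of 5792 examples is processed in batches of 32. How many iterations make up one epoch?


Iterations per epoch = dataset_size / batch_size
= 5792 / 32
= 181

181


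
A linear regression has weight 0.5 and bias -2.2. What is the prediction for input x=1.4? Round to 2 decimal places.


y = 0.5 * 1.4 + (-2.2)
= 0.7 + (-2.2)
= -1.50

-1.50


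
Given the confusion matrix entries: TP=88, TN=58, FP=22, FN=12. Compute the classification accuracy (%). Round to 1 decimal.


Accuracy = (TP + TN) / (TP + TN + FP + FN) * 100
= (88 + 58) / (88 + 58 + 22 + 12)
= 146 / 180
= 0.8111
= 81.1%

81.1


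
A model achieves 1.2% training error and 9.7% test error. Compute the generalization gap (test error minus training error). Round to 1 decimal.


Generalization gap = test_error - train_error
= 9.7 - 1.2
= 8.5%
A moderate gap.

8.5


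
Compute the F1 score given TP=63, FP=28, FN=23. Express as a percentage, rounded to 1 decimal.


Precision = TP / (TP + FP) = 63 / 91 = 0.6923
Recall = TP / (TP + FN) = 63 / 86 = 0.7326
F1 = 2 * P * R / (P + R)
= 2 * 0.6923 * 0.7326 / (0.6923 + 0.7326)
= 1.0143 / 1.4249
= 0.7119
As percentage: 71.2%

71.2


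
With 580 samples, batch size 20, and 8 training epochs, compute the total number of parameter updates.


Iterations per epoch = 580 / 20 = 29
Total updates = iterations_per_epoch * epochs
= 29 * 8
= 232

232


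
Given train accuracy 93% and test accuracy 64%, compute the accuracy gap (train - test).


Gap = train_accuracy - test_accuracy
= 93 - 64
= 29%
This large gap strongly indicates overfitting.

29


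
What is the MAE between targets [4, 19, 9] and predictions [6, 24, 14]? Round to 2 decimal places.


Absolute errors: [2, 5, 5]
Sum of absolute errors = 12
MAE = 12 / 3 = 4.00

4.00


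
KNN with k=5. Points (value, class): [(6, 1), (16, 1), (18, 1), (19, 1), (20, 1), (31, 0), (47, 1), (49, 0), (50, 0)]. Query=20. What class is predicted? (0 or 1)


Distances from query 20:
Point 20 (class 1): distance = 0
Point 19 (class 1): distance = 1
Point 18 (class 1): distance = 2
Point 16 (class 1): distance = 4
Point 31 (class 0): distance = 11
K=5 nearest neighbors: classes = [1, 1, 1, 1, 0]
Votes for class 1: 4 / 5
Majority vote => class 1

1


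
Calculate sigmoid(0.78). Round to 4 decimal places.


sigmoid(z) = 1 / (1 + exp(-z))
exp(-(0.78)) = exp(-0.78) = 0.4584
1 + 0.4584 = 1.4584
1 / 1.4584 = 0.6857

0.6857


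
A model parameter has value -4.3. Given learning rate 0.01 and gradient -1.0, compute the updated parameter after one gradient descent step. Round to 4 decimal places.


w_new = w_old - lr * gradient
= -4.3 - 0.01 * -1.0
= -4.3 - (-0.01)
= -4.2900

-4.2900


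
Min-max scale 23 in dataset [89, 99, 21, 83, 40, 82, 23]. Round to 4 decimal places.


Min = 21, Max = 99
Range = 99 - 21 = 78
Scaled = (x - min) / (max - min)
= (23 - 21) / 78
= 2 / 78
= 0.0256

0.0256


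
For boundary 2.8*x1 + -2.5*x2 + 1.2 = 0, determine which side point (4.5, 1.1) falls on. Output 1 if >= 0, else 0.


Compute 2.8 * 4.5 + -2.5 * 1.1 + 1.2
= 12.6 + -2.75 + 1.2
= 11.05
Since 11.05 >= 0, the point is on the positive side.

1


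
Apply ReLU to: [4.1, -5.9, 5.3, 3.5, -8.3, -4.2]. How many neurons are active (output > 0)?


ReLU(x) = max(0, x) for each element:
ReLU(4.1) = 4.1
ReLU(-5.9) = 0
ReLU(5.3) = 5.3
ReLU(3.5) = 3.5
ReLU(-8.3) = 0
ReLU(-4.2) = 0
Active neurons (>0): 3

3


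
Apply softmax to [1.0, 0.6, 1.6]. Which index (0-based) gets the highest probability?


Softmax is a monotonic transformation, so it preserves the argmax.
We need to find the index of the maximum logit.
Index 0: 1.0
Index 1: 0.6
Index 2: 1.6
Maximum logit = 1.6 at index 2

2


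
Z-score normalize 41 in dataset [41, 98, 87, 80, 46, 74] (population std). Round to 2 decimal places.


Mean = (41 + 98 + 87 + 80 + 46 + 74) / 6 = 71.0
Variance = sum((x_i - mean)^2) / n = 433.3333
Std = sqrt(433.3333) = 20.8167
Z = (x - mean) / std
= (41 - 71.0) / 20.8167
= -30.0 / 20.8167
= -1.44

-1.44


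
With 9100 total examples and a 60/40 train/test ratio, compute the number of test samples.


Train samples = 9100 * 60% = 5460
Test samples = 9100 - 5460
= 3640

3640


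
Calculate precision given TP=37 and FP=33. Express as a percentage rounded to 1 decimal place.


Precision = TP / (TP + FP) * 100
= 37 / (37 + 33)
= 37 / 70
= 0.5286
= 52.9%

52.9


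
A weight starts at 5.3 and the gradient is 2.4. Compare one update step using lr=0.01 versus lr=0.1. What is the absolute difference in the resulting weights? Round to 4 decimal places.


With lr=0.01: w_new = 5.3 - 0.01 * 2.4 = 5.276
With lr=0.1: w_new = 5.3 - 0.1 * 2.4 = 5.06
Absolute difference = |5.276 - 5.06|
= 0.2160

0.2160


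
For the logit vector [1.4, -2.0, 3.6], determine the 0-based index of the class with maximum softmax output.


Softmax is a monotonic transformation, so it preserves the argmax.
We need to find the index of the maximum logit.
Index 0: 1.4
Index 1: -2.0
Index 2: 3.6
Maximum logit = 3.6 at index 2

2


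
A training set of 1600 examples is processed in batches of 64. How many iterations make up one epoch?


Iterations per epoch = dataset_size / batch_size
= 1600 / 64
= 25

25


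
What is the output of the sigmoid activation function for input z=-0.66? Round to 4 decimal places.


sigmoid(z) = 1 / (1 + exp(-z))
exp(-(-0.66)) = exp(0.66) = 1.9348
1 + 1.9348 = 2.9348
1 / 2.9348 = 0.3407

0.3407


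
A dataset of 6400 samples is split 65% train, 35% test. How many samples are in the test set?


Train samples = 6400 * 65% = 4160
Test samples = 6400 - 4160
= 2240

2240


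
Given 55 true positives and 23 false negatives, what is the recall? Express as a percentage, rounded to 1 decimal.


Recall = TP / (TP + FN) * 100
= 55 / (55 + 23)
= 55 / 78
= 0.7051
= 70.5%

70.5


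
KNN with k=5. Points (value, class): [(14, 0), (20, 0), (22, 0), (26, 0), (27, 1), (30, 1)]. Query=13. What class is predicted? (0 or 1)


Distances from query 13:
Point 14 (class 0): distance = 1
Point 20 (class 0): distance = 7
Point 22 (class 0): distance = 9
Point 26 (class 0): distance = 13
Point 27 (class 1): distance = 14
K=5 nearest neighbors: classes = [0, 0, 0, 0, 1]
Votes for class 1: 1 / 5
Majority vote => class 0

0


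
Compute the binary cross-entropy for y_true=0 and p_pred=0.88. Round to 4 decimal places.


For y=0: Loss = -log(1-p)
= -log(1 - 0.88)
= -log(0.12)
= -(-2.1203)
= 2.1203

2.1203


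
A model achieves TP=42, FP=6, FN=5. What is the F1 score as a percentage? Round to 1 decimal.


Precision = TP / (TP + FP) = 42 / 48 = 0.875
Recall = TP / (TP + FN) = 42 / 47 = 0.8936
F1 = 2 * P * R / (P + R)
= 2 * 0.875 * 0.8936 / (0.875 + 0.8936)
= 1.5638 / 1.7686
= 0.8842
As percentage: 88.4%

88.4


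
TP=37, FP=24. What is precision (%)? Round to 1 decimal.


Precision = TP / (TP + FP) * 100
= 37 / (37 + 24)
= 37 / 61
= 0.6066
= 60.7%

60.7


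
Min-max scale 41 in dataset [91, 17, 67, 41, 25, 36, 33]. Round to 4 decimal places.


Min = 17, Max = 91
Range = 91 - 17 = 74
Scaled = (x - min) / (max - min)
= (41 - 17) / 74
= 24 / 74
= 0.3243

0.3243


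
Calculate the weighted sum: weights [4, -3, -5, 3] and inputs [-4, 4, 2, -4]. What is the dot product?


Element-wise products:
4 * -4 = -16
-3 * 4 = -12
-5 * 2 = -10
3 * -4 = -12
Sum = -16 + -12 + -10 + -12
= -50

-50


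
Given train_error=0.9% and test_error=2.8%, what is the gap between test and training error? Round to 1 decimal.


Generalization gap = test_error - train_error
= 2.8 - 0.9
= 1.9%
A small gap suggests good generalization.

1.9


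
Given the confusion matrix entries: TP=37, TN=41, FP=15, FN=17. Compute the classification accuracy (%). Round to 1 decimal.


Accuracy = (TP + TN) / (TP + TN + FP + FN) * 100
= (37 + 41) / (37 + 41 + 15 + 17)
= 78 / 110
= 0.7091
= 70.9%

70.9


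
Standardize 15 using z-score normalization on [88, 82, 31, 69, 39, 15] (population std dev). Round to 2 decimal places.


Mean = (88 + 82 + 31 + 69 + 39 + 15) / 6 = 54.0
Variance = sum((x_i - mean)^2) / n = 740.0
Std = sqrt(740.0) = 27.2029
Z = (x - mean) / std
= (15 - 54.0) / 27.2029
= -39.0 / 27.2029
= -1.43

-1.43


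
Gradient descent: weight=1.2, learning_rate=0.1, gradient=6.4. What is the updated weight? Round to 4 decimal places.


w_new = w_old - lr * gradient
= 1.2 - 0.1 * 6.4
= 1.2 - (0.64)
= 0.5600

0.5600


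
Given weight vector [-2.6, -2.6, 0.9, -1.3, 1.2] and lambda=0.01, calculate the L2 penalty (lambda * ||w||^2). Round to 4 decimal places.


Squaring each weight:
(-2.6)^2 = 6.76
(-2.6)^2 = 6.76
0.9^2 = 0.81
(-1.3)^2 = 1.69
1.2^2 = 1.44
Sum of squares = 17.46
Penalty = 0.01 * 17.46 = 0.1746

0.1746


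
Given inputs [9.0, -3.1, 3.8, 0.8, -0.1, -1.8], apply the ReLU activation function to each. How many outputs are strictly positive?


ReLU(x) = max(0, x) for each element:
ReLU(9.0) = 9.0
ReLU(-3.1) = 0
ReLU(3.8) = 3.8
ReLU(0.8) = 0.8
ReLU(-0.1) = 0
ReLU(-1.8) = 0
Active neurons (>0): 3

3


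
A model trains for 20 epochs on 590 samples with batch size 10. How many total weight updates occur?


Iterations per epoch = 590 / 10 = 59
Total updates = iterations_per_epoch * epochs
= 59 * 20
= 1180

1180


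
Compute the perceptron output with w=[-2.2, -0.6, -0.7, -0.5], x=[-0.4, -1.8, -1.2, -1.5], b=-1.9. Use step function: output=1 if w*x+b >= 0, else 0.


z = w . x + b
= -2.2*-0.4 + -0.6*-1.8 + -0.7*-1.2 + -0.5*-1.5 + -1.9
= 0.88 + 1.08 + 0.84 + 0.75 + -1.9
= 3.55 + -1.9
= 1.65
Since z = 1.65 >= 0, output = 1

1


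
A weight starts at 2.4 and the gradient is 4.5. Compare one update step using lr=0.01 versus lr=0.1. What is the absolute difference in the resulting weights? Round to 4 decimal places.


With lr=0.01: w_new = 2.4 - 0.01 * 4.5 = 2.355
With lr=0.1: w_new = 2.4 - 0.1 * 4.5 = 1.95
Absolute difference = |2.355 - 1.95|
= 0.4050

0.4050


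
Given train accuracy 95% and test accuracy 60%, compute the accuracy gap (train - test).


Gap = train_accuracy - test_accuracy
= 95 - 60
= 35%
This large gap strongly indicates overfitting.

35


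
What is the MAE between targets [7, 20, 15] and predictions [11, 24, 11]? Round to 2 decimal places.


Absolute errors: [4, 4, 4]
Sum of absolute errors = 12
MAE = 12 / 3 = 4.00

4.00


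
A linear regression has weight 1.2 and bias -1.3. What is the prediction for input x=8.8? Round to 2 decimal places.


y = 1.2 * 8.8 + (-1.3)
= 10.56 + (-1.3)
= 9.26

9.26


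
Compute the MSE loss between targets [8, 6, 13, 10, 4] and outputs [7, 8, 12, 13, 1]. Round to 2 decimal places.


Differences: [1, -2, 1, -3, 3]
Squared errors: [1, 4, 1, 9, 9]
Sum of squared errors = 24
MSE = 24 / 5 = 4.80

4.80


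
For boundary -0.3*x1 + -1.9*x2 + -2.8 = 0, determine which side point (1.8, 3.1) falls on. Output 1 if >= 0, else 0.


Compute -0.3 * 1.8 + -1.9 * 3.1 + -2.8
= -0.54 + -5.89 + -2.8
= -9.23
Since -9.23 < 0, the point is on the negative side.

0


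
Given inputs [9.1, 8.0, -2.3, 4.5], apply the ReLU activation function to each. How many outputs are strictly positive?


ReLU(x) = max(0, x) for each element:
ReLU(9.1) = 9.1
ReLU(8.0) = 8.0
ReLU(-2.3) = 0
ReLU(4.5) = 4.5
Active neurons (>0): 3

3


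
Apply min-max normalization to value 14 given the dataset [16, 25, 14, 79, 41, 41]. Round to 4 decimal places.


Min = 14, Max = 79
Range = 79 - 14 = 65
Scaled = (x - min) / (max - min)
= (14 - 14) / 65
= 0 / 65
= 0.0000

0.0000


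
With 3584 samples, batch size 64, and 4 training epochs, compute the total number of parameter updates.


Iterations per epoch = 3584 / 64 = 56
Total updates = iterations_per_epoch * epochs
= 56 * 4
= 224

224


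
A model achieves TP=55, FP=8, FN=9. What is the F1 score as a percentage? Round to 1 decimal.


Precision = TP / (TP + FP) = 55 / 63 = 0.873
Recall = TP / (TP + FN) = 55 / 64 = 0.8594
F1 = 2 * P * R / (P + R)
= 2 * 0.873 * 0.8594 / (0.873 + 0.8594)
= 1.5005 / 1.7324
= 0.8661
As percentage: 86.6%

86.6


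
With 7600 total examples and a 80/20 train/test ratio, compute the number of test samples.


Train samples = 7600 * 80% = 6080
Test samples = 7600 - 6080
= 1520

1520


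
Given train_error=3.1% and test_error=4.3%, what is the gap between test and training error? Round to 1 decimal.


Generalization gap = test_error - train_error
= 4.3 - 3.1
= 1.2%
A small gap suggests good generalization.

1.2


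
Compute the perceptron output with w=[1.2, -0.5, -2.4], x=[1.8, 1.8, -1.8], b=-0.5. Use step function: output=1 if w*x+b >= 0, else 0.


z = w . x + b
= 1.2*1.8 + -0.5*1.8 + -2.4*-1.8 + -0.5
= 2.16 + -0.9 + 4.32 + -0.5
= 5.58 + -0.5
= 5.08
Since z = 5.08 >= 0, output = 1

1


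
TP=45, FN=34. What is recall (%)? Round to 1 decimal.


Recall = TP / (TP + FN) * 100
= 45 / (45 + 34)
= 45 / 79
= 0.5696
= 57.0%

57.0


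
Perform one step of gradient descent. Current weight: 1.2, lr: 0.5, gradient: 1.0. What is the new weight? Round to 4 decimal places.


w_new = w_old - lr * gradient
= 1.2 - 0.5 * 1.0
= 1.2 - (0.5)
= 0.7000

0.7000


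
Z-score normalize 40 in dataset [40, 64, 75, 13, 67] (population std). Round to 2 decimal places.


Mean = (40 + 64 + 75 + 13 + 67) / 5 = 51.8
Variance = sum((x_i - mean)^2) / n = 512.56
Std = sqrt(512.56) = 22.6398
Z = (x - mean) / std
= (40 - 51.8) / 22.6398
= -11.8 / 22.6398
= -0.52

-0.52


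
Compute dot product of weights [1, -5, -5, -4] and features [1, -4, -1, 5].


Element-wise products:
1 * 1 = 1
-5 * -4 = 20
-5 * -1 = 5
-4 * 5 = -20
Sum = 1 + 20 + 5 + -20
= 6

6


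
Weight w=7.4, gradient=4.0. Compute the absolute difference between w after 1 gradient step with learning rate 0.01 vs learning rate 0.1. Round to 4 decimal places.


With lr=0.01: w_new = 7.4 - 0.01 * 4.0 = 7.36
With lr=0.1: w_new = 7.4 - 0.1 * 4.0 = 7.0
Absolute difference = |7.36 - 7.0|
= 0.3600

0.3600


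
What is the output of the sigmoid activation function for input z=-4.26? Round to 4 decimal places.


sigmoid(z) = 1 / (1 + exp(-z))
exp(-(-4.26)) = exp(4.26) = 70.81
1 + 70.81 = 71.81
1 / 71.81 = 0.0139

0.0139


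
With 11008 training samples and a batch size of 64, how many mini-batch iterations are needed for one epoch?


Iterations per epoch = dataset_size / batch_size
= 11008 / 64
= 172

172


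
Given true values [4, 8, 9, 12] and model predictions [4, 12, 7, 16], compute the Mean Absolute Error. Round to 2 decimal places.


Absolute errors: [0, 4, 2, 4]
Sum of absolute errors = 10
MAE = 10 / 4 = 2.50

2.50


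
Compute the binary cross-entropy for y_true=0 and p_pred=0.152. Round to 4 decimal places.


For y=0: Loss = -log(1-p)
= -log(1 - 0.152)
= -log(0.848)
= -(-0.1649)
= 0.1649

0.1649


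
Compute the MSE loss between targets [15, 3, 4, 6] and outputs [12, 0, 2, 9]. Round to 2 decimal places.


Differences: [3, 3, 2, -3]
Squared errors: [9, 9, 4, 9]
Sum of squared errors = 31
MSE = 31 / 4 = 7.75

7.75


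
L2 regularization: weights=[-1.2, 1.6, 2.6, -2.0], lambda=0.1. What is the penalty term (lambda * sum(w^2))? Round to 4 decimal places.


Squaring each weight:
(-1.2)^2 = 1.44
1.6^2 = 2.56
2.6^2 = 6.76
(-2.0)^2 = 4.0
Sum of squares = 14.76
Penalty = 0.1 * 14.76 = 1.4760

1.4760


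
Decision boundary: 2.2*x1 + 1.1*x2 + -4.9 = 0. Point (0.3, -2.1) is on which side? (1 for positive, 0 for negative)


Compute 2.2 * 0.3 + 1.1 * -2.1 + -4.9
= 0.66 + -2.31 + -4.9
= -6.55
Since -6.55 < 0, the point is on the negative side.

0


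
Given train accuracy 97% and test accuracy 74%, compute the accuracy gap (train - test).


Gap = train_accuracy - test_accuracy
= 97 - 74
= 23%
This large gap strongly indicates overfitting.

23


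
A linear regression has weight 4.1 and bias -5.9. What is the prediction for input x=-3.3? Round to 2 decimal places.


y = 4.1 * -3.3 + (-5.9)
= -13.53 + (-5.9)
= -19.43

-19.43


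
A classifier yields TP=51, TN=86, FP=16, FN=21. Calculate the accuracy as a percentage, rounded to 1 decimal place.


Accuracy = (TP + TN) / (TP + TN + FP + FN) * 100
= (51 + 86) / (51 + 86 + 16 + 21)
= 137 / 174
= 0.7874
= 78.7%

78.7


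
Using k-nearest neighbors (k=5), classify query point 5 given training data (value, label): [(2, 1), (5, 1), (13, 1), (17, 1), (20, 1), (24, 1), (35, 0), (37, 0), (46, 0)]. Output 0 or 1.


Distances from query 5:
Point 5 (class 1): distance = 0
Point 2 (class 1): distance = 3
Point 13 (class 1): distance = 8
Point 17 (class 1): distance = 12
Point 20 (class 1): distance = 15
K=5 nearest neighbors: classes = [1, 1, 1, 1, 1]
Votes for class 1: 5 / 5
Majority vote => class 1

1


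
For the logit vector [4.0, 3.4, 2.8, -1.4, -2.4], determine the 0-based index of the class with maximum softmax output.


Softmax is a monotonic transformation, so it preserves the argmax.
We need to find the index of the maximum logit.
Index 0: 4.0
Index 1: 3.4
Index 2: 2.8
Index 3: -1.4
Index 4: -2.4
Maximum logit = 4.0 at index 0

0


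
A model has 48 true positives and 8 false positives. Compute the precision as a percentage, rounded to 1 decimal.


Precision = TP / (TP + FP) * 100
= 48 / (48 + 8)
= 48 / 56
= 0.8571
= 85.7%

85.7


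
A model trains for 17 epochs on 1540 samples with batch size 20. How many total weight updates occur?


Iterations per epoch = 1540 / 20 = 77
Total updates = iterations_per_epoch * epochs
= 77 * 17
= 1309

1309


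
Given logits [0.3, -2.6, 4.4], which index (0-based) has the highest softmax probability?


Softmax is a monotonic transformation, so it preserves the argmax.
We need to find the index of the maximum logit.
Index 0: 0.3
Index 1: -2.6
Index 2: 4.4
Maximum logit = 4.4 at index 2

2


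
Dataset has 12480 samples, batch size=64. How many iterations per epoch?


Iterations per epoch = dataset_size / batch_size
= 12480 / 64
= 195

195


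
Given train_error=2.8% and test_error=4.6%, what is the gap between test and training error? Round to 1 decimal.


Generalization gap = test_error - train_error
= 4.6 - 2.8
= 1.8%
A small gap suggests good generalization.

1.8


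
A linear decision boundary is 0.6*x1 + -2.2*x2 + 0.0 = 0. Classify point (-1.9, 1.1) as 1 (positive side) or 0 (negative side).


Compute 0.6 * -1.9 + -2.2 * 1.1 + 0.0
= -1.14 + -2.42 + 0.0
= -3.56
Since -3.56 < 0, the point is on the negative side.

0


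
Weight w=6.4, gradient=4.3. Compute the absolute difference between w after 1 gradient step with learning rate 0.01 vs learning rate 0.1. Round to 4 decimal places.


With lr=0.01: w_new = 6.4 - 0.01 * 4.3 = 6.357
With lr=0.1: w_new = 6.4 - 0.1 * 4.3 = 5.97
Absolute difference = |6.357 - 5.97|
= 0.3870

0.3870


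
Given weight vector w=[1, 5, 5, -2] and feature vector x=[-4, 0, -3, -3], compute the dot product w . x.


Element-wise products:
1 * -4 = -4
5 * 0 = 0
5 * -3 = -15
-2 * -3 = 6
Sum = -4 + 0 + -15 + 6
= -13

-13


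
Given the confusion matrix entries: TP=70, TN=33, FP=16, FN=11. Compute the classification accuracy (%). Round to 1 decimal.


Accuracy = (TP + TN) / (TP + TN + FP + FN) * 100
= (70 + 33) / (70 + 33 + 16 + 11)
= 103 / 130
= 0.7923
= 79.2%

79.2


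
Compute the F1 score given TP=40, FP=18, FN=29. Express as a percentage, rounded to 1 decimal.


Precision = TP / (TP + FP) = 40 / 58 = 0.6897
Recall = TP / (TP + FN) = 40 / 69 = 0.5797
F1 = 2 * P * R / (P + R)
= 2 * 0.6897 * 0.5797 / (0.6897 + 0.5797)
= 0.7996 / 1.2694
= 0.6299
As percentage: 63.0%

63.0


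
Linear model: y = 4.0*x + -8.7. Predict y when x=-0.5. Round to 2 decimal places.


y = 4.0 * -0.5 + (-8.7)
= -2.0 + (-8.7)
= -10.70

-10.70


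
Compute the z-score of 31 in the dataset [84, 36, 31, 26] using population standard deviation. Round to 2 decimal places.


Mean = (84 + 36 + 31 + 26) / 4 = 44.25
Variance = sum((x_i - mean)^2) / n = 539.1875
Std = sqrt(539.1875) = 23.2204
Z = (x - mean) / std
= (31 - 44.25) / 23.2204
= -13.25 / 23.2204
= -0.57

-0.57


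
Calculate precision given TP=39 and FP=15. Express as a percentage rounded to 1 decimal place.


Precision = TP / (TP + FP) * 100
= 39 / (39 + 15)
= 39 / 54
= 0.7222
= 72.2%

72.2


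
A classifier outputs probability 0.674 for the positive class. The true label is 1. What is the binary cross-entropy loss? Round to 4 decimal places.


For y=1: Loss = -log(p)
= -log(0.674)
= -(-0.3945)
= 0.3945

0.3945


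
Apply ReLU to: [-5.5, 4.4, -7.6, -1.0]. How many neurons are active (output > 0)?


ReLU(x) = max(0, x) for each element:
ReLU(-5.5) = 0
ReLU(4.4) = 4.4
ReLU(-7.6) = 0
ReLU(-1.0) = 0
Active neurons (>0): 1

1


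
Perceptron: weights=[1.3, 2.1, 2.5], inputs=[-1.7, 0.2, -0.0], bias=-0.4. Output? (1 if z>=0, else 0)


z = w . x + b
= 1.3*-1.7 + 2.1*0.2 + 2.5*-0.0 + -0.4
= -2.21 + 0.42 + -0.0 + -0.4
= -1.79 + -0.4
= -2.19
Since z = -2.19 < 0, output = 0

0


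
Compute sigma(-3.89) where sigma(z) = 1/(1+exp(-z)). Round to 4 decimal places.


sigmoid(z) = 1 / (1 + exp(-z))
exp(-(-3.89)) = exp(3.89) = 48.9109
1 + 48.9109 = 49.9109
1 / 49.9109 = 0.0200

0.0200


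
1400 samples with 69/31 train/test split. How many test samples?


Train samples = 1400 * 69% = 966
Test samples = 1400 - 966
= 434

434


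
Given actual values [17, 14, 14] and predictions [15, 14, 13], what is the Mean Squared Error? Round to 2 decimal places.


Differences: [2, 0, 1]
Squared errors: [4, 0, 1]
Sum of squared errors = 5
MSE = 5 / 3 = 1.67

1.67


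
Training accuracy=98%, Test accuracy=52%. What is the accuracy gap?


Gap = train_accuracy - test_accuracy
= 98 - 52
= 46%
This large gap strongly indicates overfitting.

46


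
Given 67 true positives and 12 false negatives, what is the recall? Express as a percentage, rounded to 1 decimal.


Recall = TP / (TP + FN) * 100
= 67 / (67 + 12)
= 67 / 79
= 0.8481
= 84.8%

84.8


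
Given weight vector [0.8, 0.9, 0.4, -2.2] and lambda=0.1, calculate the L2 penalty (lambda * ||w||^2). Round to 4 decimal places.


Squaring each weight:
0.8^2 = 0.64
0.9^2 = 0.81
0.4^2 = 0.16
(-2.2)^2 = 4.84
Sum of squares = 6.45
Penalty = 0.1 * 6.45 = 0.6450

0.6450


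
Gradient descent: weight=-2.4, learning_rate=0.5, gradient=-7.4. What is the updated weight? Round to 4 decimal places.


w_new = w_old - lr * gradient
= -2.4 - 0.5 * -7.4
= -2.4 - (-3.7)
= 1.3000

1.3000


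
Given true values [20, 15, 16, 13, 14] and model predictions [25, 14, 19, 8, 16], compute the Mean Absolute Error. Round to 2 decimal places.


Absolute errors: [5, 1, 3, 5, 2]
Sum of absolute errors = 16
MAE = 16 / 5 = 3.20

3.20


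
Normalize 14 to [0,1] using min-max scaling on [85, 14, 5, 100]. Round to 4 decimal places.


Min = 5, Max = 100
Range = 100 - 5 = 95
Scaled = (x - min) / (max - min)
= (14 - 5) / 95
= 9 / 95
= 0.0947

0.0947


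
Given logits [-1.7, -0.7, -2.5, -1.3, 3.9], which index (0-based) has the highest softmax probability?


Softmax is a monotonic transformation, so it preserves the argmax.
We need to find the index of the maximum logit.
Index 0: -1.7
Index 1: -0.7
Index 2: -2.5
Index 3: -1.3
Index 4: 3.9
Maximum logit = 3.9 at index 4

4


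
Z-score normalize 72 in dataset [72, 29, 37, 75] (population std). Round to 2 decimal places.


Mean = (72 + 29 + 37 + 75) / 4 = 53.25
Variance = sum((x_i - mean)^2) / n = 419.1875
Std = sqrt(419.1875) = 20.4741
Z = (x - mean) / std
= (72 - 53.25) / 20.4741
= 18.75 / 20.4741
= 0.92

0.92


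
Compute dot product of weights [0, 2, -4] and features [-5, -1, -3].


Element-wise products:
0 * -5 = 0
2 * -1 = -2
-4 * -3 = 12
Sum = 0 + -2 + 12
= 10

10


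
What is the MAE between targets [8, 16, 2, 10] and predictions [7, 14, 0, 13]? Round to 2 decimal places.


Absolute errors: [1, 2, 2, 3]
Sum of absolute errors = 8
MAE = 8 / 4 = 2.00

2.00


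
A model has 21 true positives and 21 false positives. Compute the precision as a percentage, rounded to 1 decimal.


Precision = TP / (TP + FP) * 100
= 21 / (21 + 21)
= 21 / 42
= 0.5
= 50.0%

50.0


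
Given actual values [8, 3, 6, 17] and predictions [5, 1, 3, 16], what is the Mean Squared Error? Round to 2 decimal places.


Differences: [3, 2, 3, 1]
Squared errors: [9, 4, 9, 1]
Sum of squared errors = 23
MSE = 23 / 4 = 5.75

5.75


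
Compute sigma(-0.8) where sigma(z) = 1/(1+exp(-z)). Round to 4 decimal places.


sigmoid(z) = 1 / (1 + exp(-z))
exp(-(-0.8)) = exp(0.8) = 2.2255
1 + 2.2255 = 3.2255
1 / 3.2255 = 0.3100

0.3100


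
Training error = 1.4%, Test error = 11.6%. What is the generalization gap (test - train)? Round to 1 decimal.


Generalization gap = test_error - train_error
= 11.6 - 1.4
= 10.2%
A large gap suggests overfitting.

10.2


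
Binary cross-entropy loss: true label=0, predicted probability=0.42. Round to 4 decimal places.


For y=0: Loss = -log(1-p)
= -log(1 - 0.42)
= -log(0.58)
= -(-0.5447)
= 0.5447

0.5447


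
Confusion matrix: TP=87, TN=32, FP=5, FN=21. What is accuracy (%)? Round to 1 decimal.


Accuracy = (TP + TN) / (TP + TN + FP + FN) * 100
= (87 + 32) / (87 + 32 + 5 + 21)
= 119 / 145
= 0.8207
= 82.1%

82.1


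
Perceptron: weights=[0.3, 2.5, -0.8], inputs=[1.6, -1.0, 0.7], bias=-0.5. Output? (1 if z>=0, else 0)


z = w . x + b
= 0.3*1.6 + 2.5*-1.0 + -0.8*0.7 + -0.5
= 0.48 + -2.5 + -0.56 + -0.5
= -2.58 + -0.5
= -3.08
Since z = -3.08 < 0, output = 0

0


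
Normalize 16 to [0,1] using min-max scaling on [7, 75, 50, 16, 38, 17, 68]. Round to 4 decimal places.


Min = 7, Max = 75
Range = 75 - 7 = 68
Scaled = (x - min) / (max - min)
= (16 - 7) / 68
= 9 / 68
= 0.1324

0.1324


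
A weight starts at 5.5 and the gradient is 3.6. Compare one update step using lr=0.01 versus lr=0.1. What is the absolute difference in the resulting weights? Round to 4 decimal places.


With lr=0.01: w_new = 5.5 - 0.01 * 3.6 = 5.464
With lr=0.1: w_new = 5.5 - 0.1 * 3.6 = 5.14
Absolute difference = |5.464 - 5.14|
= 0.3240

0.3240


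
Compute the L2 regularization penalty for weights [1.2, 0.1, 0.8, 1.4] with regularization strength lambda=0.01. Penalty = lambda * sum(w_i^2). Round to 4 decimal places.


Squaring each weight:
1.2^2 = 1.44
0.1^2 = 0.01
0.8^2 = 0.64
1.4^2 = 1.96
Sum of squares = 4.05
Penalty = 0.01 * 4.05 = 0.0405

0.0405


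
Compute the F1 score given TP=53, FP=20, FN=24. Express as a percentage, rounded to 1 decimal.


Precision = TP / (TP + FP) = 53 / 73 = 0.726
Recall = TP / (TP + FN) = 53 / 77 = 0.6883
F1 = 2 * P * R / (P + R)
= 2 * 0.726 * 0.6883 / (0.726 + 0.6883)
= 0.9995 / 1.4143
= 0.7067
As percentage: 70.7%

70.7


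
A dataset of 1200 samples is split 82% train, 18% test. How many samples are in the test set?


Train samples = 1200 * 82% = 984
Test samples = 1200 - 984
= 216

216


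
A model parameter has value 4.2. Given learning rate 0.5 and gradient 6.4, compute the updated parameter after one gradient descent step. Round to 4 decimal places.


w_new = w_old - lr * gradient
= 4.2 - 0.5 * 6.4
= 4.2 - (3.2)
= 1.0000

1.0000


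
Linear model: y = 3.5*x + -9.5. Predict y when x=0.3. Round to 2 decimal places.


y = 3.5 * 0.3 + (-9.5)
= 1.05 + (-9.5)
= -8.45

-8.45


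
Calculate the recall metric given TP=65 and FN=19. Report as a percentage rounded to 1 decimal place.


Recall = TP / (TP + FN) * 100
= 65 / (65 + 19)
= 65 / 84
= 0.7738
= 77.4%

77.4


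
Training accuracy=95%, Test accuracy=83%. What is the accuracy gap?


Gap = train_accuracy - test_accuracy
= 95 - 83
= 12%
This gap suggests the model is overfitting.

12


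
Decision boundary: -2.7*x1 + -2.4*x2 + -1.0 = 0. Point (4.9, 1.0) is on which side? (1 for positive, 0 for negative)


Compute -2.7 * 4.9 + -2.4 * 1.0 + -1.0
= -13.23 + -2.4 + -1.0
= -16.63
Since -16.63 < 0, the point is on the negative side.

0


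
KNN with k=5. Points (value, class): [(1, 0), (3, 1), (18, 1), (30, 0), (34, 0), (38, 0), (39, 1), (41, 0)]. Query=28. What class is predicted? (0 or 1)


Distances from query 28:
Point 30 (class 0): distance = 2
Point 34 (class 0): distance = 6
Point 38 (class 0): distance = 10
Point 18 (class 1): distance = 10
Point 39 (class 1): distance = 11
K=5 nearest neighbors: classes = [0, 0, 0, 1, 1]
Votes for class 1: 2 / 5
Majority vote => class 0

0
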